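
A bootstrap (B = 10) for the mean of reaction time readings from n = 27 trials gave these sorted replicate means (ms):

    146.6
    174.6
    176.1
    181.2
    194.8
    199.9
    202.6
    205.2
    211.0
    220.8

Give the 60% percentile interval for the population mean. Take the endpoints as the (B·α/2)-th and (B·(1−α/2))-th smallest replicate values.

α = 0.40; lower rank = 10 × 0.200 = 2; upper rank = 10 × 0.800 = 8.
The 2nd smallest replicate is 174.6; the 8th is 205.2.

(174.6, 205.2)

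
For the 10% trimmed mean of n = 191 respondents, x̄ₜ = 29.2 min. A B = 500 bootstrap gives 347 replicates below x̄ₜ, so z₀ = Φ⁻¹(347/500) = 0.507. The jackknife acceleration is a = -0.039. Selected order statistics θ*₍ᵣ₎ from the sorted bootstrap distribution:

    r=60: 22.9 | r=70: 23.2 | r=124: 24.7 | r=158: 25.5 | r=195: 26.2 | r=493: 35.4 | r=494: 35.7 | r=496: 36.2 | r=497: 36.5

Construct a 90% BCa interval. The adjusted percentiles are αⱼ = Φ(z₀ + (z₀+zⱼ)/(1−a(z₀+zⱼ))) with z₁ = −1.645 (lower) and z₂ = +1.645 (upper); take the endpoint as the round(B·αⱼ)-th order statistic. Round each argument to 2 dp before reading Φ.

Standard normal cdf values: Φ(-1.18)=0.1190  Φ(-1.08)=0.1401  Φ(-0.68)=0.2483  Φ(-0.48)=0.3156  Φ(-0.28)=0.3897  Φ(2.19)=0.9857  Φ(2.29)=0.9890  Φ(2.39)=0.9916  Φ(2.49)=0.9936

(24.7, 36.5)

Lower: z₀ + z₁ = 0.507 + (-1.645) = -1.138; 1 − a(z₀+z₁) = 1 − (-0.039)(-1.138) = 0.9556; argument = 0.507 + (-1.138)/0.9556 = -0.6839 → -0.68.
α₁ = Φ(-0.68) = 0.2483; rank = round(500 × 0.2483) = 124; θ*₍124₎ = 24.7.
Upper: z₀ + z₂ = 2.152; 1 − a(z₀+z₂) = 1.0839; argument = 2.4924 → 2.49; α₂ = 0.9936; rank = 497; θ*₍497₎ = 36.5.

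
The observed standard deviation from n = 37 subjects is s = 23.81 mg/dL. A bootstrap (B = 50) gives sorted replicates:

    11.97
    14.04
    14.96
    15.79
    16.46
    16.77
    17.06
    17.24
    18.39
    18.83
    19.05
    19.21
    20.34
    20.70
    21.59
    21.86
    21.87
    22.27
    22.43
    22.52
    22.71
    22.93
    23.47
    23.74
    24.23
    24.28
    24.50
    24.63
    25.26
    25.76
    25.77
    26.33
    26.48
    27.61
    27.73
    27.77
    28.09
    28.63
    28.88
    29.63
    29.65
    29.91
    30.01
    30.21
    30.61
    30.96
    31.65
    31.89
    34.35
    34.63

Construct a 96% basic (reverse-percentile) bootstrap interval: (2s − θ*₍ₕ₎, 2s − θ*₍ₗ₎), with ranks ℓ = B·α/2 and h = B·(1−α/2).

(13.27, 35.65)

Percentile endpoints at ranks 1 and 49: θ*₍1₎ = 11.97, θ*₍49₎ = 34.35.
Basic interval reflects these around s:
  lower = 2 × 23.81 − 34.35 = 13.27
  upper = 2 × 23.81 − 11.97 = 35.65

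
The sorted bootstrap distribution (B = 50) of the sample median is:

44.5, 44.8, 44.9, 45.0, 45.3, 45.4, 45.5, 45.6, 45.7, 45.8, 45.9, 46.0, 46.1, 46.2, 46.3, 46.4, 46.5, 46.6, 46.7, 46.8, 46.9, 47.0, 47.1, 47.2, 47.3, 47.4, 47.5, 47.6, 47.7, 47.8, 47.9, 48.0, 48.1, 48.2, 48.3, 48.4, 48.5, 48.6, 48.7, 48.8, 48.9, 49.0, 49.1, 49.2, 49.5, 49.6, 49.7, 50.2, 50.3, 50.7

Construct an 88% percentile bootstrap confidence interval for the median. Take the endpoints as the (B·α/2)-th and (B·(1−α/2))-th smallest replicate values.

α = 0.12; lower rank = 50 × 0.060 = 3; upper rank = 50 × 0.940 = 47.
The 3rd smallest replicate is 44.9; the 47th is 49.7.

(44.9, 49.7)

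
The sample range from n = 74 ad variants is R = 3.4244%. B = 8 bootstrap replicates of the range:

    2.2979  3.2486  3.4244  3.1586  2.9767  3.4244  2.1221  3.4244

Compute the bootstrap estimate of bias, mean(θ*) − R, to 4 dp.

mean(θ*) = (2.2979 + 3.2486 + 3.4244 + 3.1586 + 2.9767 + 3.4244 + 2.1221 + 3.4244) / 8 = 3.00964
bias = 3.00964 − 3.4244

bias = −0.4148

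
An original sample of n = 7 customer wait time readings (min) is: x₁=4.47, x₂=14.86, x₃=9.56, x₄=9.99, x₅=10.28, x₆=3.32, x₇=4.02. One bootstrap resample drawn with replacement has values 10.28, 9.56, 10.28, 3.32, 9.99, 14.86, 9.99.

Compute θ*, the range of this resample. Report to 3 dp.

θ* = 11.540

Range = 14.86 − 3.32 = 11.540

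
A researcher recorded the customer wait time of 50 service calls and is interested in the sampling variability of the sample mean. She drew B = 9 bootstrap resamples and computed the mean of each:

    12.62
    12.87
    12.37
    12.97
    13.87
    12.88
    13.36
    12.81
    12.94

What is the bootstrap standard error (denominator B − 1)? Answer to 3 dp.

SE* = 0.431

Bootstrap SE is the standard deviation of the 9 replicate means.
Mean of replicates: (12.62 + 12.87 + 12.37 + 12.97 + 13.87 + 12.88 + 13.36 + 12.81 + 12.94) / 9 = 116.6900 / 9 = 12.9656
Sum of squared deviations: (−0.3456)² + (−0.0956)² + (−0.5956)² + (+0.0044)² + (+0.9044)² + (−0.0856)² + (+0.3944)² + (−0.1556)² + (−0.0256)² = 1.4890
Variance = 1.4890 / 8 = 0.1861
SE* = √0.1861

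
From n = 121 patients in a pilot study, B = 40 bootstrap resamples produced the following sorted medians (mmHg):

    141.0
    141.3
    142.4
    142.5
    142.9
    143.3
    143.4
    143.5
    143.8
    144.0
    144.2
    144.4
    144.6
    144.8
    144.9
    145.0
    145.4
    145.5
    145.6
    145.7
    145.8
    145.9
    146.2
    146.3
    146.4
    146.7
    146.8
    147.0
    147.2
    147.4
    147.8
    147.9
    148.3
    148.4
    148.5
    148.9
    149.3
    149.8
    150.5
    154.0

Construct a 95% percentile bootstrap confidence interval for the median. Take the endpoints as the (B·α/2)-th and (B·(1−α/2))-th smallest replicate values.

(141.0, 150.5)

α = 0.05; lower rank = 40 × 0.025 = 1; upper rank = 40 × 0.975 = 39.
The 1st smallest replicate is 141.0; the 39th is 150.5.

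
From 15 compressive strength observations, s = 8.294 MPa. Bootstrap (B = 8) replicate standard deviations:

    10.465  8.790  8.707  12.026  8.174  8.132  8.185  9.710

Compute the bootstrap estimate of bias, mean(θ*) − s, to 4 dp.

mean(θ*) = (10.465 + 8.790 + 8.707 + 12.026 + 8.174 + 8.132 + 8.185 + 9.710) / 8 = 9.27362
bias = 9.27362 − 8.294

bias = +0.9796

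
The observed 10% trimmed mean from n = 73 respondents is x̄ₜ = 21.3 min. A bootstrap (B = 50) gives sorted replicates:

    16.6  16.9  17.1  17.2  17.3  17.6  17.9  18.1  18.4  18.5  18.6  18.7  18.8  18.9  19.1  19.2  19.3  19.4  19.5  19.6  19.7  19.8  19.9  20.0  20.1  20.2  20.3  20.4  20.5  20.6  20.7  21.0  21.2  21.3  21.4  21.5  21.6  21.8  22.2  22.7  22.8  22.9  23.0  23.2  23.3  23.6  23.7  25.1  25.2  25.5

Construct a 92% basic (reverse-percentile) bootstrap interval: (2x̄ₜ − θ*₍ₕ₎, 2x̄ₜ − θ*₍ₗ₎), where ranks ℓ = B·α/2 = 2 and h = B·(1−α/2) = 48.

Percentile endpoints at ranks 2 and 48: θ*₍2₎ = 16.9, θ*₍48₎ = 25.1.
Basic interval reflects these around x̄ₜ:
  lower = 2 × 21.3 − 25.1 = 17.5
  upper = 2 × 21.3 − 16.9 = 25.7

(17.5, 25.7)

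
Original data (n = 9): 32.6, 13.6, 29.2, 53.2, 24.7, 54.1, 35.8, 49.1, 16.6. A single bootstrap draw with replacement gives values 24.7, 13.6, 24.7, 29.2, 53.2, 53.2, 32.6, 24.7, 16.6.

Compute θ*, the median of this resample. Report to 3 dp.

Sorted: 13.6, 16.6, 24.7, 24.7, 24.7, 29.2, 32.6, 53.2, 53.2
Median = middle value = 24.700

θ* = 24.700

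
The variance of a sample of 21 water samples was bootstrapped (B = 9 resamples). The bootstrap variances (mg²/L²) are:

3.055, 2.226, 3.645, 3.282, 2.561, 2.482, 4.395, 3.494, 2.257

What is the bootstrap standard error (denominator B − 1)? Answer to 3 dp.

Bootstrap SE is the standard deviation of the 9 replicate variances.
Mean of replicates: (3.055 + 2.226 + 3.645 + 3.282 + 2.561 + 2.482 + 4.395 + 3.494 + 2.257) / 9 = 27.3970 / 9 = 3.0441
Sum of squared deviations: (+0.0109)² + (−0.8181)² + (+0.6009)² + (+0.2379)² + (−0.4831)² + (−0.5621)² + (+1.3509)² + (+0.4499)² + (−0.7871)² = 4.2833
Variance = 4.2833 / 8 = 0.5354
SE* = √0.5354

SE* = 0.732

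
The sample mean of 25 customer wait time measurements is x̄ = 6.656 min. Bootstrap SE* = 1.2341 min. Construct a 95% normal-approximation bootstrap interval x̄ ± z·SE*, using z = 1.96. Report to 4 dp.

(4.2372, 9.0748)

Margin = 1.96 × 1.2341 = 2.41884
Interval: 6.656 ± 2.41884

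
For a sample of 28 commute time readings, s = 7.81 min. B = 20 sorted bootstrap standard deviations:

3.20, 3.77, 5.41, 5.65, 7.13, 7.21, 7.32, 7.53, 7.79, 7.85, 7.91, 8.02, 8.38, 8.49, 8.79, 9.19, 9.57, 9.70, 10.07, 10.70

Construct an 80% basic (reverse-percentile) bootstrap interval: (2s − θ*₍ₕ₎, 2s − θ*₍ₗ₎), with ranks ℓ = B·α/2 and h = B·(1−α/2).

Percentile endpoints at ranks 2 and 18: θ*₍2₎ = 3.77, θ*₍18₎ = 9.70.
Basic interval reflects these around s:
  lower = 2 × 7.81 − 9.70 = 5.92
  upper = 2 × 7.81 − 3.77 = 11.85

(5.92, 11.85)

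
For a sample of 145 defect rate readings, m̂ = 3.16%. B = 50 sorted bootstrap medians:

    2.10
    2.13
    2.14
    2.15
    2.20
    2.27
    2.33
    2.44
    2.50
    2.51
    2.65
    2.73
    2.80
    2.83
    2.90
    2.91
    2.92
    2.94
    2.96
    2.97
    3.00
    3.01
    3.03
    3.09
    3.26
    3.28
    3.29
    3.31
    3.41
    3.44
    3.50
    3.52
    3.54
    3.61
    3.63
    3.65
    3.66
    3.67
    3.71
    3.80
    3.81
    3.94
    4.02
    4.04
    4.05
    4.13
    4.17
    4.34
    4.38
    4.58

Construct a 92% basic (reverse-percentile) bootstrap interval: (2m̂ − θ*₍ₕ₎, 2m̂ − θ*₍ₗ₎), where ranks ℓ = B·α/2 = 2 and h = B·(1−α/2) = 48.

(1.98, 4.19)

Percentile endpoints at ranks 2 and 48: θ*₍2₎ = 2.13, θ*₍48₎ = 4.34.
Basic interval reflects these around m̂:
  lower = 2 × 3.16 − 4.34 = 1.98
  upper = 2 × 3.16 − 2.13 = 4.19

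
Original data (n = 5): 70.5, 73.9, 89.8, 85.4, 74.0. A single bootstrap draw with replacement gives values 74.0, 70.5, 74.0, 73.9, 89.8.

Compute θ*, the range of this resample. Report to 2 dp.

Range = 89.8 − 70.5 = 19.30

θ* = 19.30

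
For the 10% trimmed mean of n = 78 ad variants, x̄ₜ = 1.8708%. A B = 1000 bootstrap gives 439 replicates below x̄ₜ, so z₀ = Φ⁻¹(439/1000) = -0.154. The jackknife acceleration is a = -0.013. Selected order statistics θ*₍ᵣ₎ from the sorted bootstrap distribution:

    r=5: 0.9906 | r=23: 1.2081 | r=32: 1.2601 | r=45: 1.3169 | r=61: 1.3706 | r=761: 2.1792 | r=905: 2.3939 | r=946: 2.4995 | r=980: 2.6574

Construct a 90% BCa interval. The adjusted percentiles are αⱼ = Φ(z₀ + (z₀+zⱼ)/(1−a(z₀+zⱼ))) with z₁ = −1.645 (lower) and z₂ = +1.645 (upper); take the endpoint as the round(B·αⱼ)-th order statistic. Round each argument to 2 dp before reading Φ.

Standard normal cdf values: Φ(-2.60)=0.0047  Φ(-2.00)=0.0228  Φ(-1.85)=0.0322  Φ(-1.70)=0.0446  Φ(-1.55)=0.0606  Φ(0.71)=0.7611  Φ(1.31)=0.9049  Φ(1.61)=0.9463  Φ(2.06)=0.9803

Lower: z₀ + z₁ = -0.154 + (-1.645) = -1.799; 1 − a(z₀+z₁) = 1 − (-0.013)(-1.799) = 0.9766; argument = -0.154 + (-1.799)/0.9766 = -1.9961 → -2.00.
α₁ = Φ(-2.00) = 0.0228; rank = round(1000 × 0.0228) = 23; θ*₍23₎ = 1.2081.
Upper: z₀ + z₂ = 1.491; 1 − a(z₀+z₂) = 1.0194; argument = 1.3086 → 1.31; α₂ = 0.9049; rank = 905; θ*₍905₎ = 2.3939.

(1.2081, 2.3939)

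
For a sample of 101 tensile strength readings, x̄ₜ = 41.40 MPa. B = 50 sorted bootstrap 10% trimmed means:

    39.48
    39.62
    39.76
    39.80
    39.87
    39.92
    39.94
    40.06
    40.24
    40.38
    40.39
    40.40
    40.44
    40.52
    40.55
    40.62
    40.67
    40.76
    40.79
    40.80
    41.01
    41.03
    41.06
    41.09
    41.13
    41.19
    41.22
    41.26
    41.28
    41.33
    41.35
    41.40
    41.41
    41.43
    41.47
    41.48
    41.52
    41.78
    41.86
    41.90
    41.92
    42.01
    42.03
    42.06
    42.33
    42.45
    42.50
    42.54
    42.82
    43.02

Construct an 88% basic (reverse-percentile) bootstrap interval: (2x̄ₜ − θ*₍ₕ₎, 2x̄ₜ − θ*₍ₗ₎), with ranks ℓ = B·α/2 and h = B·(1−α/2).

(40.30, 43.04)

Percentile endpoints at ranks 3 and 47: θ*₍3₎ = 39.76, θ*₍47₎ = 42.50.
Basic interval reflects these around x̄ₜ:
  lower = 2 × 41.40 − 42.50 = 40.30
  upper = 2 × 41.40 − 39.76 = 43.04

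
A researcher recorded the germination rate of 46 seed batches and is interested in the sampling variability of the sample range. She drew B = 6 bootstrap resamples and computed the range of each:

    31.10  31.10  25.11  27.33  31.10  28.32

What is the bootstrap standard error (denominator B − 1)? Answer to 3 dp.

SE* = 2.514

Bootstrap SE is the standard deviation of the 6 replicate ranges.
Mean of replicates: (31.10 + 31.10 + 25.11 + 27.33 + 31.10 + 28.32) / 6 = 174.0600 / 6 = 29.0100
Sum of squared deviations: (+2.0900)² + (+2.0900)² + (−3.9000)² + (−1.6800)² + (+2.0900)² + (−0.6900)² = 31.6128
Variance = 31.6128 / 5 = 6.3226
SE* = √6.3226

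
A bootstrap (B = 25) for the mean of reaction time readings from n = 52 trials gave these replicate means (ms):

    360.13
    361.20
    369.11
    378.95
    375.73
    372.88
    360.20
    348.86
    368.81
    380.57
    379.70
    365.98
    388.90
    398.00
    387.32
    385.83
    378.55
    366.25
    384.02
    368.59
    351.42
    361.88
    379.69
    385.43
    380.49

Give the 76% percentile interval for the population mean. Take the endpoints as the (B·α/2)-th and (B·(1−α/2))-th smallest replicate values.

Sorted replicates: 348.86, 351.42, 360.13, 360.20, 361.20, 361.88, 365.98, 366.25, 368.59, 368.81, 369.11, 372.88, 375.73, 378.55, 378.95, 379.69, 379.70, 380.49, 380.57, 384.02, 385.43, 385.83, 387.32, 388.90, 398.00
α = 0.24; lower rank = 25 × 0.120 = 3; upper rank = 25 × 0.880 = 22.
The 3rd smallest replicate is 360.13; the 22nd is 385.83.

(360.13, 385.83)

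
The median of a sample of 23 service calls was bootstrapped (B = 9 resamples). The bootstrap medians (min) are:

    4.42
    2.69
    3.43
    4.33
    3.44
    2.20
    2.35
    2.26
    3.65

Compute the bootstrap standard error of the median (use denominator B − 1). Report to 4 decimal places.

Bootstrap SE is the standard deviation of the 9 replicate medians.
Mean of replicates: (4.42 + 2.69 + 3.43 + 4.33 + 3.44 + 2.20 + 2.35 + 2.26 + 3.65) / 9 = 28.77000 / 9 = 3.19667
Sum of squared deviations: (+1.22333)² + (−0.50667)² + (+0.23333)² + (+1.13333)² + (+0.24333)² + (−0.99667)² + (−0.84667)² + (−0.93667)² + (+0.45333)² = 5.94440
Variance = 5.94440 / 8 = 0.74305
SE* = √0.74305

SE* = 0.8620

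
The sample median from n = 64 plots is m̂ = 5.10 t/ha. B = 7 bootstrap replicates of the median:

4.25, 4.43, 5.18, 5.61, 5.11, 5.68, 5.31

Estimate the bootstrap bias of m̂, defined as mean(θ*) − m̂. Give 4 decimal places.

mean(θ*) = (4.25 + 4.43 + 5.18 + 5.61 + 5.11 + 5.68 + 5.31) / 7 = 5.08143
bias = 5.08143 − 5.10

bias = −0.0186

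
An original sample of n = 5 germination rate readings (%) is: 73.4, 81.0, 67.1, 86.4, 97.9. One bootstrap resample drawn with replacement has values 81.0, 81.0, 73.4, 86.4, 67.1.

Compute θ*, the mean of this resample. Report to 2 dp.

θ* = 77.78

Mean = (81.0 + 81.0 + 73.4 + 86.4 + 67.1) / 5 = 388.90 / 5 = 77.78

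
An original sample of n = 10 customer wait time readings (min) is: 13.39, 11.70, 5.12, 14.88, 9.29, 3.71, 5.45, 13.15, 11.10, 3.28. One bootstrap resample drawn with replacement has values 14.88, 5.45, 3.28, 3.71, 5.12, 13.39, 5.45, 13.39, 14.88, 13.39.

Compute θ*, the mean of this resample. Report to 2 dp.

Mean = (14.88 + 5.45 + 3.28 + 3.71 + 5.12 + 13.39 + 5.45 + 13.39 + 14.88 + 13.39) / 10 = 92.940 / 10 = 9.29

θ* = 9.29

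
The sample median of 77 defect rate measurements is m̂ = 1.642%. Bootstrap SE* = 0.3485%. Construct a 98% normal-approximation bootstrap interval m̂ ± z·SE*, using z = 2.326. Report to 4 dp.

(0.8314, 2.4526)

Margin = 2.326 × 0.3485 = 0.81061
Interval: 1.642 ± 0.81061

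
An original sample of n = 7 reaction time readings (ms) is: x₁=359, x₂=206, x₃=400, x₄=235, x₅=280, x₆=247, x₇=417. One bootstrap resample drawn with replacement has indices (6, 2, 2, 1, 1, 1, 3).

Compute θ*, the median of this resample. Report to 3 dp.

Resample values: 247, 206, 206, 359, 359, 359, 400.
Sorted: 206, 206, 247, 359, 359, 359, 400
Median = middle value = 359.000

θ* = 359.000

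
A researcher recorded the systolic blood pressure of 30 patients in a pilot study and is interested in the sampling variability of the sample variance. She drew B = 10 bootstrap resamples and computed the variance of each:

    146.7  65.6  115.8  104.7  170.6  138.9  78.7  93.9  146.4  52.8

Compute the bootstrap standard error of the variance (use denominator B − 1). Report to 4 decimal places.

SE* = 39.0205

Bootstrap SE is the standard deviation of the 10 replicate variances.
Mean of replicates: (146.7 + 65.6 + 115.8 + 104.7 + 170.6 + 138.9 + 78.7 + 93.9 + 146.4 + 52.8) / 10 = 1114.10000 / 10 = 111.41000
Sum of squared deviations: (+35.29000)² + (−45.81000)² + (+4.39000)² + (−6.71000)² + (+59.19000)² + (+27.49000)² + (−32.71000)² + (−17.51000)² + (+34.99000)² + (−58.61000)² = 13703.36900
Variance = 13703.36900 / 9 = 1522.59656
SE* = √1522.59656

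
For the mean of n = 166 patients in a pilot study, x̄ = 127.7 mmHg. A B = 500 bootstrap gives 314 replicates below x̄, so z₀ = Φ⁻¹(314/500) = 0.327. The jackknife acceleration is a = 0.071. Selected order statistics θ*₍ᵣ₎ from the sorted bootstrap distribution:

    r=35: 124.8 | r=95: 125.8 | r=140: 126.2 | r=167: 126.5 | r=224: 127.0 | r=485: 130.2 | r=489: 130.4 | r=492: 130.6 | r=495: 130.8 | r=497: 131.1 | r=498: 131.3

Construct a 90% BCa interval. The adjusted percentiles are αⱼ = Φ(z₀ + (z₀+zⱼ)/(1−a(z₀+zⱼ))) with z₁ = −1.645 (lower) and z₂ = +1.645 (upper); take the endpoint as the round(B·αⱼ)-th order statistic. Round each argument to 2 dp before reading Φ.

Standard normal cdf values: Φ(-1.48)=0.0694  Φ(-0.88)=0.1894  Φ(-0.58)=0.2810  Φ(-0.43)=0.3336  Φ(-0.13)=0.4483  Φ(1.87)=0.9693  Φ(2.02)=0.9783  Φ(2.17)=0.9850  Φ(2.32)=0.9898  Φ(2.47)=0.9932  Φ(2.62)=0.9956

(125.8, 131.3)

Lower: z₀ + z₁ = 0.327 + (-1.645) = -1.318; 1 − a(z₀+z₁) = 1 − (0.071)(-1.318) = 1.0936; argument = 0.327 + (-1.318)/1.0936 = -0.8782 → -0.88.
α₁ = Φ(-0.88) = 0.1894; rank = round(500 × 0.1894) = 95; θ*₍95₎ = 125.8.
Upper: z₀ + z₂ = 1.972; 1 − a(z₀+z₂) = 0.8600; argument = 2.6201 → 2.62; α₂ = 0.9956; rank = 498; θ*₍498₎ = 131.3.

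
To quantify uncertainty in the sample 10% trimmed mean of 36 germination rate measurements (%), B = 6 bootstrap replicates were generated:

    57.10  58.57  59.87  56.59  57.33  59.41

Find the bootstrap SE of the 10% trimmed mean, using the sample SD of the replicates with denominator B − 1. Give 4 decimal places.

Bootstrap SE is the standard deviation of the 6 replicate 10% trimmed means.
Mean of replicates: (57.10 + 58.57 + 59.87 + 56.59 + 57.33 + 59.41) / 6 = 348.87000 / 6 = 58.14500
Sum of squared deviations: (−1.04500)² + (+0.42500)² + (+1.72500)² + (−1.55500)² + (−0.81500)² + (+1.26500)² = 8.93075
Variance = 8.93075 / 5 = 1.78615
SE* = √1.78615

SE* = 1.3365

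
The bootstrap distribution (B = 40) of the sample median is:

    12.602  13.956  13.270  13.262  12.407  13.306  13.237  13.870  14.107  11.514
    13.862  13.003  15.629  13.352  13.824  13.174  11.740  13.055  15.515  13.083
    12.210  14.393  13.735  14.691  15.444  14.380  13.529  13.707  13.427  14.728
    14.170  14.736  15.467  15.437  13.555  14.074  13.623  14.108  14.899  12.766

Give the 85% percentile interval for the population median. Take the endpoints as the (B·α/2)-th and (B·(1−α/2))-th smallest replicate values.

(12.210, 15.444)

Sorted replicates: 11.514, 11.740, 12.210, 12.407, 12.602, 12.766, 13.003, 13.055, 13.083, 13.174, 13.237, 13.262, 13.270, 13.306, 13.352, 13.427, 13.529, 13.555, 13.623, 13.707, 13.735, 13.824, 13.862, 13.870, 13.956, 14.074, 14.107, 14.108, 14.170, 14.380, 14.393, 14.691, 14.728, 14.736, 14.899, 15.437, 15.444, 15.467, 15.515, 15.629
α = 0.15; lower rank = 40 × 0.075 = 3; upper rank = 40 × 0.925 = 37.
The 3rd smallest replicate is 12.210; the 37th is 15.444.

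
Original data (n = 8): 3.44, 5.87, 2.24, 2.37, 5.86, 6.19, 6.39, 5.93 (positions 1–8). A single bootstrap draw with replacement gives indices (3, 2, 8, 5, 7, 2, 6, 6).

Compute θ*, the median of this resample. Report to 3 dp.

Resample values: 2.24, 5.87, 5.93, 5.86, 6.39, 5.87, 6.19, 6.19.
Sorted: 2.24, 5.86, 5.87, 5.87, 5.93, 6.19, 6.19, 6.39
Median = average of the two middle values = 5.900

θ* = 5.900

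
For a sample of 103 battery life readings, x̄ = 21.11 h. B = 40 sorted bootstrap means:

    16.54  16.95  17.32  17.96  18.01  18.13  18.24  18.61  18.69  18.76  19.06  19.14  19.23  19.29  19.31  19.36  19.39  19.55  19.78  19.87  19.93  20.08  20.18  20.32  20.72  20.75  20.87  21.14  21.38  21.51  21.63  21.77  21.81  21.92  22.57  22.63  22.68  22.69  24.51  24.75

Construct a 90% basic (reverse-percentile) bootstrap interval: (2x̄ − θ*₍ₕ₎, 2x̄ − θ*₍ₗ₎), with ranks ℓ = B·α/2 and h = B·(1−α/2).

Percentile endpoints at ranks 2 and 38: θ*₍2₎ = 16.95, θ*₍38₎ = 22.69.
Basic interval reflects these around x̄:
  lower = 2 × 21.11 − 22.69 = 19.53
  upper = 2 × 21.11 − 16.95 = 25.27

(19.53, 25.27)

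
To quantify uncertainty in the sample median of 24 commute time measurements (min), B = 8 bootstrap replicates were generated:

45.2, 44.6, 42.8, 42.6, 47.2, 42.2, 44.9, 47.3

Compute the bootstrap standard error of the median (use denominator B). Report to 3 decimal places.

SE* = 1.854

Bootstrap SE is the standard deviation of the 8 replicate medians.
Mean of replicates: (45.2 + 44.6 + 42.8 + 42.6 + 47.2 + 42.2 + 44.9 + 47.3) / 8 = 356.8000 / 8 = 44.6000
Sum of squared deviations: (+0.6000)² + (+0.0000)² + (−1.8000)² + (−2.0000)² + (+2.6000)² + (−2.4000)² + (+0.3000)² + (+2.7000)² = 27.5000
Variance = 27.5000 / 8 = 3.4375
SE* = √3.4375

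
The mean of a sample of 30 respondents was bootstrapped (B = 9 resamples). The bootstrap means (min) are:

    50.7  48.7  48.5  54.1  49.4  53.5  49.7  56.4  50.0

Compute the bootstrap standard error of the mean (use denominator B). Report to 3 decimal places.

SE* = 2.613

Bootstrap SE is the standard deviation of the 9 replicate means.
Mean of replicates: (50.7 + 48.7 + 48.5 + 54.1 + 49.4 + 53.5 + 49.7 + 56.4 + 50.0) / 9 = 461.0000 / 9 = 51.2222
Sum of squared deviations: (−0.5222)² + (−2.5222)² + (−2.7222)² + (+2.8778)² + (−1.8222)² + (+2.2778)² + (−1.5222)² + (+5.1778)² + (−1.2222)² = 61.4556
Variance = 61.4556 / 9 = 6.8284
SE* = √6.8284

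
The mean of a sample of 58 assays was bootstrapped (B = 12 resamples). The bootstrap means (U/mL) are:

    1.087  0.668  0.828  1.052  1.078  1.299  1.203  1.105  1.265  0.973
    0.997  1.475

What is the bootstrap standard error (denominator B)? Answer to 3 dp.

SE* = 0.205

Bootstrap SE is the standard deviation of the 12 replicate means.
Mean of replicates: (1.087 + 0.668 + 0.828 + 1.052 + 1.078 + 1.299 + 1.203 + 1.105 + 1.265 + 0.973 + 0.997 + 1.475) / 12 = 13.0300 / 12 = 1.0858
Sum of squared deviations: (+0.0012)² + (−0.4178)² + (−0.2578)² + (−0.0338)² + (−0.0078)² + (+0.2132)² + (+0.1172)² + (+0.0192)² + (+0.1792)² + (−0.1128)² + (−0.0888)² + (+0.3892)² = 0.5060
Variance = 0.5060 / 12 = 0.0422
SE* = √0.0422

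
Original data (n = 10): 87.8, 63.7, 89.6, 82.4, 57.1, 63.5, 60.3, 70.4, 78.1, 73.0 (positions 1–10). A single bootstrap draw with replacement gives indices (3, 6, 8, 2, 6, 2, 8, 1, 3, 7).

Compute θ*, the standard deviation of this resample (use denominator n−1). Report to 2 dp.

θ* = 11.99

Resample values: 89.6, 63.5, 70.4, 63.7, 63.5, 63.7, 70.4, 87.8, 89.6, 60.3.
Mean = 72.2500; sum of squared deviations = 1292.8250
s² = 1292.8250 / 9 = 143.6472
s = √143.6472 = 11.99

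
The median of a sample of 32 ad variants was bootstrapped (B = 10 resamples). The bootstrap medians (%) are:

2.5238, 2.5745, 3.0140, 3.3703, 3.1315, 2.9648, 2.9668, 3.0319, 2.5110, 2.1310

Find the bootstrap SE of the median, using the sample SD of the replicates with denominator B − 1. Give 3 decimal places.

SE* = 0.372

Bootstrap SE is the standard deviation of the 10 replicate medians.
Mean of replicates: (2.5238 + 2.5745 + 3.0140 + 3.3703 + 3.1315 + 2.9648 + 2.9668 + 3.0319 + 2.5110 + 2.1310) / 10 = 28.21960 / 10 = 2.82196
Sum of squared deviations: (−0.29816)² + (−0.24746)² + (+0.19204)² + (+0.54834)² + (+0.30954)² + (+0.14284)² + (+0.14484)² + (+0.20994)² + (−0.31096)² + (−0.69096)² = 1.24309
Variance = 1.24309 / 9 = 0.13812
SE* = √0.13812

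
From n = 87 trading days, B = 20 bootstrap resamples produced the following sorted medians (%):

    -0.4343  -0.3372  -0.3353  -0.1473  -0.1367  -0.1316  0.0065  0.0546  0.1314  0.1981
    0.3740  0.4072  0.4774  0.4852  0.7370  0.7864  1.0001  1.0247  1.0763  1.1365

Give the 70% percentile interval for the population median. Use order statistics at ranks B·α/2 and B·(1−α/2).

(-0.3353, 1.0001)

α = 0.30; lower rank = 20 × 0.150 = 3; upper rank = 20 × 0.850 = 17.
The 3rd smallest replicate is -0.3353; the 17th is 1.0001.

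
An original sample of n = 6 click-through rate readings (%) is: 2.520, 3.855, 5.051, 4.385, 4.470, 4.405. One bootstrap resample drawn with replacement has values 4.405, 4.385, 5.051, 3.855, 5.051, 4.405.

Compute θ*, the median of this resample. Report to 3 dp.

θ* = 4.405

Sorted: 3.855, 4.385, 4.405, 4.405, 5.051, 5.051
Median = average of the two middle values = 4.405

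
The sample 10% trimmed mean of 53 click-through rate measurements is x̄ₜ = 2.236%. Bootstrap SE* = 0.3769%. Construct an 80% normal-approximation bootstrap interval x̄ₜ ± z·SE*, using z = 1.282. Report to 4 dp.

Margin = 1.282 × 0.3769 = 0.48319
Interval: 2.236 ± 0.48319

(1.7528, 2.7192)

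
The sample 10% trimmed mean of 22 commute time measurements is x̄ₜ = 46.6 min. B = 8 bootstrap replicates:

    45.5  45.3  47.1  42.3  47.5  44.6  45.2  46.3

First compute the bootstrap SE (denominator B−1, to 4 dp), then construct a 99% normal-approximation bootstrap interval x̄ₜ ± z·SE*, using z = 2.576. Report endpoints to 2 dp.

Mean of replicates = 45.4750; sum of squared deviations = 18.3750; SE* = √(18.3750/7) = 1.6202
Margin = 2.576 × 1.6202 = 4.174
Interval: 46.6 ± 4.174

(42.43, 50.77)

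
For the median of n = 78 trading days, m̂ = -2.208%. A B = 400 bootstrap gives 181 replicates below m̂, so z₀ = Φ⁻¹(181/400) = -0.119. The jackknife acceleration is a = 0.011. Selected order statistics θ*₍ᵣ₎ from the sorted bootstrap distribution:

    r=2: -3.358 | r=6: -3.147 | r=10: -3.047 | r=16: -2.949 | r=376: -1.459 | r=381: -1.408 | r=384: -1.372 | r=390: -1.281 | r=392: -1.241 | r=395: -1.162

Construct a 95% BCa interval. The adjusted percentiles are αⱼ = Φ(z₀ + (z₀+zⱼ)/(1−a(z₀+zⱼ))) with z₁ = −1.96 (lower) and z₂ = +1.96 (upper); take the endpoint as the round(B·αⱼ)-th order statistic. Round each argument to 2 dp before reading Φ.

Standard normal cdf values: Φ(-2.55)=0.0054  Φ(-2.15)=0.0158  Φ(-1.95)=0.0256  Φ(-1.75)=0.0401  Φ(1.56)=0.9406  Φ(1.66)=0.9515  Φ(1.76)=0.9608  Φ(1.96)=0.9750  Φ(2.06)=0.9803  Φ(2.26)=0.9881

(-3.147, -1.372)

Lower: z₀ + z₁ = -0.119 + (-1.960) = -2.079; 1 − a(z₀+z₁) = 1 − (0.011)(-2.079) = 1.0229; argument = -0.119 + (-2.079)/1.0229 = -2.1515 → -2.15.
α₁ = Φ(-2.15) = 0.0158; rank = round(400 × 0.0158) = 6; θ*₍6₎ = -3.147.
Upper: z₀ + z₂ = 1.841; 1 − a(z₀+z₂) = 0.9797; argument = 1.7601 → 1.76; α₂ = 0.9608; rank = 384; θ*₍384₎ = -1.372.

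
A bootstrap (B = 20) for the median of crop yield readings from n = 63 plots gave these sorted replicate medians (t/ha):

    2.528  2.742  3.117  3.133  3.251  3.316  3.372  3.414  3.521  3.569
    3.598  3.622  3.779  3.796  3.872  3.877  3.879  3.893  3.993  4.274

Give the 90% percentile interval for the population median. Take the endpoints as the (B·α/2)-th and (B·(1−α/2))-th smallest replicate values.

α = 0.10; lower rank = 20 × 0.050 = 1; upper rank = 20 × 0.950 = 19.
The 1st smallest replicate is 2.528; the 19th is 3.993.

(2.528, 3.993)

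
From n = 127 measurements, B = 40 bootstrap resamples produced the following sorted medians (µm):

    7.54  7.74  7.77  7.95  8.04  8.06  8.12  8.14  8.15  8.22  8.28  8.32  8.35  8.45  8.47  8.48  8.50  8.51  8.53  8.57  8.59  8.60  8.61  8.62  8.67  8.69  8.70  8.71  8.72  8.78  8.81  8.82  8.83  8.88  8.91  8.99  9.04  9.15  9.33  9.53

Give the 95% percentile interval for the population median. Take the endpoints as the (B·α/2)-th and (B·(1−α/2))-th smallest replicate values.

α = 0.05; lower rank = 40 × 0.025 = 1; upper rank = 40 × 0.975 = 39.
The 1st smallest replicate is 7.54; the 39th is 9.33.

(7.54, 9.33)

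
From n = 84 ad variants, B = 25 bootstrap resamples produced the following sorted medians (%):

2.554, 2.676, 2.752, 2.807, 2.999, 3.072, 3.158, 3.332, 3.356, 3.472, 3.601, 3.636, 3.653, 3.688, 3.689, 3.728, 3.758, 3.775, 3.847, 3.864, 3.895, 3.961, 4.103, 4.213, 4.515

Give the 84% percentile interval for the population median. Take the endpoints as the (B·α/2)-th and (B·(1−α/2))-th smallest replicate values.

(2.676, 4.103)

α = 0.16; lower rank = 25 × 0.080 = 2; upper rank = 25 × 0.920 = 23.
The 2nd smallest replicate is 2.676; the 23rd is 4.103.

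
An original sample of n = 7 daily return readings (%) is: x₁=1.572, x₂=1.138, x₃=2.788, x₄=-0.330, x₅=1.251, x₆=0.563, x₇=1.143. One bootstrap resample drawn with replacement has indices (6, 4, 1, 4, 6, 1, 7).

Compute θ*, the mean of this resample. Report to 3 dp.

Resample values: 0.563, -0.330, 1.572, -0.330, 0.563, 1.572, 1.143.
Mean = (0.563 + (-0.330) + 1.572 + (-0.330) + 0.563 + 1.572 + 1.143) / 7 = 4.7530 / 7 = 0.679

θ* = 0.679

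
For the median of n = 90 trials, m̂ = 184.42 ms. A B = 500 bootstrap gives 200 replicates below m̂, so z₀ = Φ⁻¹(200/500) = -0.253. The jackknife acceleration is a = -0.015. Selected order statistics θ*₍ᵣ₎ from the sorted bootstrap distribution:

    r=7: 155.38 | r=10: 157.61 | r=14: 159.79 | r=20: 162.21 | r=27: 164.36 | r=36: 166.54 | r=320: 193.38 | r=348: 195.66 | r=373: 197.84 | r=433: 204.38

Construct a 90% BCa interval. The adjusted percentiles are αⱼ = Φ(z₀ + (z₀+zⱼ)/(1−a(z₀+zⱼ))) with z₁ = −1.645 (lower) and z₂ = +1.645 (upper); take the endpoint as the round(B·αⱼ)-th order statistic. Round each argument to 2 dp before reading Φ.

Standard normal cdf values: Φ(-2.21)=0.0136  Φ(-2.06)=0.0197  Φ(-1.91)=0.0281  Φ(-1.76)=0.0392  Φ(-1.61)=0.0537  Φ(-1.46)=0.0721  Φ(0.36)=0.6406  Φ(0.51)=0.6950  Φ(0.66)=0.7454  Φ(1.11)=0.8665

Lower: z₀ + z₁ = -0.253 + (-1.645) = -1.898; 1 − a(z₀+z₁) = 1 − (-0.015)(-1.898) = 0.9715; argument = -0.253 + (-1.898)/0.9715 = -2.2066 → -2.21.
α₁ = Φ(-2.21) = 0.0136; rank = round(500 × 0.0136) = 7; θ*₍7₎ = 155.38.
Upper: z₀ + z₂ = 1.392; 1 − a(z₀+z₂) = 1.0209; argument = 1.1105 → 1.11; α₂ = 0.8665; rank = 433; θ*₍433₎ = 204.38.

(155.38, 204.38)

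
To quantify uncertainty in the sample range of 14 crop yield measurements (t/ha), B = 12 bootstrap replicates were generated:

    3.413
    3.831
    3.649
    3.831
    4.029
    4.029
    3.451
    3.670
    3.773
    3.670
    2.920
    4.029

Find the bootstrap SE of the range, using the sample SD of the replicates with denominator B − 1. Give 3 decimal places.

Bootstrap SE is the standard deviation of the 12 replicate ranges.
Mean of replicates: (3.413 + 3.831 + 3.649 + 3.831 + 4.029 + 4.029 + 3.451 + 3.670 + 3.773 + 3.670 + 2.920 + 4.029) / 12 = 44.2950 / 12 = 3.6913
Sum of squared deviations: (−0.2783)² + (+0.1397)² + (−0.0423)² + (+0.1397)² + (+0.3377)² + (+0.3377)² + (−0.2403)² + (−0.0213)² + (+0.0817)² + (−0.0213)² + (−0.7713)² + (+0.3377)² = 1.1206
Variance = 1.1206 / 11 = 0.1019
SE* = √0.1019

SE* = 0.319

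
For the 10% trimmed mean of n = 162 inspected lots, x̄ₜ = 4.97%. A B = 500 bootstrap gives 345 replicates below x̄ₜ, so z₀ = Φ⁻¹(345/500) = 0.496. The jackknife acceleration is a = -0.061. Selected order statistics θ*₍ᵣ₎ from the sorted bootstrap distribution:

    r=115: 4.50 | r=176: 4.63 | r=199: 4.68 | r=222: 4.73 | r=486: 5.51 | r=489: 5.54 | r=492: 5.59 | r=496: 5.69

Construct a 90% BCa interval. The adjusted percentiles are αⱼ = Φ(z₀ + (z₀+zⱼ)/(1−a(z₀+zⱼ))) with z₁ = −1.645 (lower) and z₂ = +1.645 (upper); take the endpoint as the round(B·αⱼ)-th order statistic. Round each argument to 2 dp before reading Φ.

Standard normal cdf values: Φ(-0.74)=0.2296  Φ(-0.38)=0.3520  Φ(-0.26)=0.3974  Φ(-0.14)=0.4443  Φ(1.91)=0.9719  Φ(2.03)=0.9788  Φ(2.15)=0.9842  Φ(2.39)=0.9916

(4.50, 5.69)

Lower: z₀ + z₁ = 0.496 + (-1.645) = -1.149; 1 − a(z₀+z₁) = 1 − (-0.061)(-1.149) = 0.9299; argument = 0.496 + (-1.149)/0.9299 = -0.7396 → -0.74.
α₁ = Φ(-0.74) = 0.2296; rank = round(500 × 0.2296) = 115; θ*₍115₎ = 4.50.
Upper: z₀ + z₂ = 2.141; 1 − a(z₀+z₂) = 1.1306; argument = 2.3897 → 2.39; α₂ = 0.9916; rank = 496; θ*₍496₎ = 5.69.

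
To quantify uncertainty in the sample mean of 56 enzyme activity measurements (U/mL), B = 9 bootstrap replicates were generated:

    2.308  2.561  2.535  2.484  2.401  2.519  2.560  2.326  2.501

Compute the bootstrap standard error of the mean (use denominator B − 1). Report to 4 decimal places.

SE* = 0.0973

Bootstrap SE is the standard deviation of the 9 replicate means.
Mean of replicates: (2.308 + 2.561 + 2.535 + 2.484 + 2.401 + 2.519 + 2.560 + 2.326 + 2.501) / 9 = 22.19500 / 9 = 2.46611
Sum of squared deviations: (−0.15811)² + (+0.09489)² + (+0.06889)² + (+0.01789)² + (−0.06511)² + (+0.05289)² + (+0.09389)² + (−0.14011)² + (+0.03489)² = 0.07577
Variance = 0.07577 / 8 = 0.00947
SE* = √0.00947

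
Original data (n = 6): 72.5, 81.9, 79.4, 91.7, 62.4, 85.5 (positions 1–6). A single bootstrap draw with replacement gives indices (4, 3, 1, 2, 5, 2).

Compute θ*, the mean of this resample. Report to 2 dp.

θ* = 78.30

Resample values: 91.7, 79.4, 72.5, 81.9, 62.4, 81.9.
Mean = (91.7 + 79.4 + 72.5 + 81.9 + 62.4 + 81.9) / 6 = 469.80 / 6 = 78.30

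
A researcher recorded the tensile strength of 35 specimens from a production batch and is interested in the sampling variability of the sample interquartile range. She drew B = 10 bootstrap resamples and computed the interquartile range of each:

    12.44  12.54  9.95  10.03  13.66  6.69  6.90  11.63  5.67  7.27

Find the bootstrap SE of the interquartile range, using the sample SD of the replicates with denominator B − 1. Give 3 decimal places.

SE* = 2.871

Bootstrap SE is the standard deviation of the 10 replicate interquartile ranges.
Mean of replicates: (12.44 + 12.54 + 9.95 + 10.03 + 13.66 + 6.69 + 6.90 + 11.63 + 5.67 + 7.27) / 10 = 96.7800 / 10 = 9.6780
Sum of squared deviations: (+2.7620)² + (+2.8620)² + (+0.2720)² + (+0.3520)² + (+3.9820)² + (−2.9880)² + (−2.7780)² + (+1.9520)² + (−4.0080)² + (−2.4080)² = 74.1922
Variance = 74.1922 / 9 = 8.2436
SE* = √8.2436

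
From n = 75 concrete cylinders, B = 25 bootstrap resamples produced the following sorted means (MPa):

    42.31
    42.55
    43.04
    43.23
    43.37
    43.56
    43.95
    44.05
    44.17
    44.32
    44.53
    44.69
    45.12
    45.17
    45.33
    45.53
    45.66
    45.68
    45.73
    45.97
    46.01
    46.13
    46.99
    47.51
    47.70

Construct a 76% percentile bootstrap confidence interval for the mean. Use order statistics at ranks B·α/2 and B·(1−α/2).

α = 0.24; lower rank = 25 × 0.120 = 3; upper rank = 25 × 0.880 = 22.
The 3rd smallest replicate is 43.04; the 22nd is 46.13.

(43.04, 46.13)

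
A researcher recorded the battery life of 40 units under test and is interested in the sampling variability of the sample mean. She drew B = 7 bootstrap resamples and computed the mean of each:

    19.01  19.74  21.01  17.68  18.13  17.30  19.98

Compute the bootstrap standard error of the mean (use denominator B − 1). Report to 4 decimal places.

SE* = 1.3500

Bootstrap SE is the standard deviation of the 7 replicate means.
Mean of replicates: (19.01 + 19.74 + 21.01 + 17.68 + 18.13 + 17.30 + 19.98) / 7 = 132.85000 / 7 = 18.97857
Sum of squared deviations: (+0.03143)² + (+0.76143)² + (+2.03143)² + (−1.29857)² + (−0.84857)² + (−1.67857)² + (+1.00143)² = 10.93429
Variance = 10.93429 / 6 = 1.82238
SE* = √1.82238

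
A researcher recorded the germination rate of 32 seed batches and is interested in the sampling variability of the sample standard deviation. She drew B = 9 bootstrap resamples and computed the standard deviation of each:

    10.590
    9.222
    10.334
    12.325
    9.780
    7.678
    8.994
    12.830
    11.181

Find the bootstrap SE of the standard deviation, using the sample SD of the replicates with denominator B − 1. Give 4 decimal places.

Bootstrap SE is the standard deviation of the 9 replicate standard deviations.
Mean of replicates: (10.590 + 9.222 + 10.334 + 12.325 + 9.780 + 7.678 + 8.994 + 12.830 + 11.181) / 9 = 92.93400 / 9 = 10.32600
Sum of squared deviations: (+0.26400)² + (−1.10400)² + (+0.00800)² + (+1.99900)² + (−0.54600)² + (−2.64800)² + (−1.33200)² + (+2.50400)² + (+0.85500)² = 21.36986
Variance = 21.36986 / 8 = 2.67123
SE* = √2.67123

SE* = 1.6344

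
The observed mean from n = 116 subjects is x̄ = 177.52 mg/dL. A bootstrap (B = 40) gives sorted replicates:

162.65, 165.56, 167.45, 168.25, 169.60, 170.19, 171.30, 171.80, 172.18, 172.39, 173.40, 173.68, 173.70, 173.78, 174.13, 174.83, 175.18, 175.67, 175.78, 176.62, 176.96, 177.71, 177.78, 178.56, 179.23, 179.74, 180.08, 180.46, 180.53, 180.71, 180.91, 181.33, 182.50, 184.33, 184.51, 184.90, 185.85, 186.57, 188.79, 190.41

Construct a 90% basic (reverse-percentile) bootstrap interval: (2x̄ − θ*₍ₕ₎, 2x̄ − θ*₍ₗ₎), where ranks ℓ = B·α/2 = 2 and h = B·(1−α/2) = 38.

Percentile endpoints at ranks 2 and 38: θ*₍2₎ = 165.56, θ*₍38₎ = 186.57.
Basic interval reflects these around x̄:
  lower = 2 × 177.52 − 186.57 = 168.47
  upper = 2 × 177.52 − 165.56 = 189.48

(168.47, 189.48)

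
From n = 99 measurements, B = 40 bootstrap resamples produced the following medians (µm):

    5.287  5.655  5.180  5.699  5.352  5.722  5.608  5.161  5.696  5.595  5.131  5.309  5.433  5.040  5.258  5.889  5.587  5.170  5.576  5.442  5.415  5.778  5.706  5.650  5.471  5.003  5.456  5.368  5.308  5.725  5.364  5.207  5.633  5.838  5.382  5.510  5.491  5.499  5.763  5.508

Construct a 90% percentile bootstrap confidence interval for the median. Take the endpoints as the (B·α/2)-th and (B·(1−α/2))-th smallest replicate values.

Sorted replicates: 5.003, 5.040, 5.131, 5.161, 5.170, 5.180, 5.207, 5.258, 5.287, 5.308, 5.309, 5.352, 5.364, 5.368, 5.382, 5.415, 5.433, 5.442, 5.456, 5.471, 5.491, 5.499, 5.508, 5.510, 5.576, 5.587, 5.595, 5.608, 5.633, 5.650, 5.655, 5.696, 5.699, 5.706, 5.722, 5.725, 5.763, 5.778, 5.838, 5.889
α = 0.10; lower rank = 40 × 0.050 = 2; upper rank = 40 × 0.950 = 38.
The 2nd smallest replicate is 5.040; the 38th is 5.778.

(5.040, 5.778)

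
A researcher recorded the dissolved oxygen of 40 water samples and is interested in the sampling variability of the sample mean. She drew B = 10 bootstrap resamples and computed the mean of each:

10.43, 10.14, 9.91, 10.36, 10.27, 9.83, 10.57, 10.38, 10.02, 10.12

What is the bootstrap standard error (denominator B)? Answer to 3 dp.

Bootstrap SE is the standard deviation of the 10 replicate means.
Mean of replicates: (10.43 + 10.14 + 9.91 + 10.36 + 10.27 + 9.83 + 10.57 + 10.38 + 10.02 + 10.12) / 10 = 102.0300 / 10 = 10.2030
Sum of squared deviations: (+0.2270)² + (−0.0630)² + (−0.2930)² + (+0.1570)² + (+0.0670)² + (−0.3730)² + (+0.3670)² + (+0.1770)² + (−0.1830)² + (−0.0830)² = 0.5160
Variance = 0.5160 / 10 = 0.0516
SE* = √0.0516

SE* = 0.227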